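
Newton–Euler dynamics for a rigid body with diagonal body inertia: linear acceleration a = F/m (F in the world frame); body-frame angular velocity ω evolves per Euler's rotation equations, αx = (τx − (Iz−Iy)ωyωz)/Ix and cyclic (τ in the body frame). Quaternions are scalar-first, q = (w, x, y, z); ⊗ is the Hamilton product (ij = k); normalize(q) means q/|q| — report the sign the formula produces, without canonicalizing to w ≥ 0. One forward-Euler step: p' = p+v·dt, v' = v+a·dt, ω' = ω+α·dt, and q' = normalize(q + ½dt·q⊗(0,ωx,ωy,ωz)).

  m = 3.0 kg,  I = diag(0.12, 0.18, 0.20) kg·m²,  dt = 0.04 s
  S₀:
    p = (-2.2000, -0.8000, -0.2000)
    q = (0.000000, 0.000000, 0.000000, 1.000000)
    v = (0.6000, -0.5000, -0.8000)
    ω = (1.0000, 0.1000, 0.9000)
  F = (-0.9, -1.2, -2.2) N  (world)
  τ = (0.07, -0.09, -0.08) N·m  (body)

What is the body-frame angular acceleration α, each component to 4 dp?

gyro term ω×Iω = (0.0018, -0.0720, 0.0060)
(τ − ω×Iω)/I = (0.5683, -0.1000, -0.4300)

α = (0.5683, -0.1000, -0.4300)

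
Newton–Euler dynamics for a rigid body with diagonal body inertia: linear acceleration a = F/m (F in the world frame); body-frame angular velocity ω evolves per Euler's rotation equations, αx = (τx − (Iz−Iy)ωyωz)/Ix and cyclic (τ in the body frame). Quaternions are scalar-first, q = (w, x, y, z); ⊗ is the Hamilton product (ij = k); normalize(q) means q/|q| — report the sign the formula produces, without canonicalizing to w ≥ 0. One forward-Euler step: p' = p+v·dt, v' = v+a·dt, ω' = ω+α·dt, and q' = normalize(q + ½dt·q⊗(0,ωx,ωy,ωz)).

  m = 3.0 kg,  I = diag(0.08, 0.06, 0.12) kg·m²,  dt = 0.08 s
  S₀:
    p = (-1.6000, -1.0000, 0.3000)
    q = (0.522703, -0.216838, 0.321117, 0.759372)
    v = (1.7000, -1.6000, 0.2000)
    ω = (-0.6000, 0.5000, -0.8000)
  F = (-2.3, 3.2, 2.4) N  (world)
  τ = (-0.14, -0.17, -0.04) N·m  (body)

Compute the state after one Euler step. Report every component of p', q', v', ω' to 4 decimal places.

ω×(Iω) gyroscopic = (-0.0240, -0.0192, 0.0060)
α = I⁻¹(τ − ω×Iω) = (-1.4500, -2.5133, -0.3833)
ω + α·dt = (-0.7160, 0.2989, -0.8307)
q⊗(0,ω) = (0.3168363, -0.9502014, -0.3677421, -0.3339112)
updated quaternion q' = (0.5348, -0.2546, 0.3061, 0.7453)
new position p' = (-1.4640, -1.1280, 0.3160)
new velocity v' = (1.6387, -1.5147, 0.2640)

p' = (-1.4640, -1.1280, 0.3160)
q' = (0.5348, -0.2546, 0.3061, 0.7453)
v' = (1.6387, -1.5147, 0.2640)
ω' = (-0.7160, 0.2989, -0.8307)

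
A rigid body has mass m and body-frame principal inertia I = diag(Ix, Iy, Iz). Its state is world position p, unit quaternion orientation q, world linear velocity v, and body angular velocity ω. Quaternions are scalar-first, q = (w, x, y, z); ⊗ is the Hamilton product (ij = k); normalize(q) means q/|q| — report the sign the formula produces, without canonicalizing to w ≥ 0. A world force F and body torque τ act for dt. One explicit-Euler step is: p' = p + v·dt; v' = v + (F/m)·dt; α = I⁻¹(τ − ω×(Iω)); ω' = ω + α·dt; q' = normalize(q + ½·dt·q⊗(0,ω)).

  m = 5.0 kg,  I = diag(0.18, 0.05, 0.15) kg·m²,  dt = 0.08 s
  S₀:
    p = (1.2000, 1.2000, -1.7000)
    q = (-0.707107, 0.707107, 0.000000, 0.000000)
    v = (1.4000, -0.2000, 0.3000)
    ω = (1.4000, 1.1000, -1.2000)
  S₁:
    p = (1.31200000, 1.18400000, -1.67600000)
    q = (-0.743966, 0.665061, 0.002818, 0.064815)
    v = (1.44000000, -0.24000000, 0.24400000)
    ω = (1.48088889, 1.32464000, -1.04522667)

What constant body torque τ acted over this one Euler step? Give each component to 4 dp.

τ = (0.0500, 0.0900, 0.0900)

Δω = ω₁−ω₀ = (0.08088889, 0.22464000, 0.15477333)
ω₀×(Iω₀) = (-0.1320, -0.0504, -0.2002)
I·α + gyro = (0.0500, 0.0900, 0.0900)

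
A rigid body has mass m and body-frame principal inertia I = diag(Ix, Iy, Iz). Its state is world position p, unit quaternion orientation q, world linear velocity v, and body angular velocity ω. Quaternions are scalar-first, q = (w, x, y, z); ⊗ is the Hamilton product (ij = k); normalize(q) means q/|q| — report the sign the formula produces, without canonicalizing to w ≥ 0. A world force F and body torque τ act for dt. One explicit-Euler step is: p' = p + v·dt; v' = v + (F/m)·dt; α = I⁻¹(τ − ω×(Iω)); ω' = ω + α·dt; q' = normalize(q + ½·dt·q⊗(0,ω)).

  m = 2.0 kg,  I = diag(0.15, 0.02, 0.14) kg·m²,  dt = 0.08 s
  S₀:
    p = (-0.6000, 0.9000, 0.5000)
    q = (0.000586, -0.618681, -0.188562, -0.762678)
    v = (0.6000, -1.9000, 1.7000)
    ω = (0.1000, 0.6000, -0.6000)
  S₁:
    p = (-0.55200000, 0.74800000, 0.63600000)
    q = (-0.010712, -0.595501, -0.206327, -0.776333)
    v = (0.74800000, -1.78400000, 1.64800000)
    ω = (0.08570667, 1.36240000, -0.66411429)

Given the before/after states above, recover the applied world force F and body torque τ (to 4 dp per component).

F = (3.7000, 2.9000, -1.3000)
τ = (-0.0700, 0.1900, -0.1200)

Δω = ω₁−ω₀ = (-0.01429333, 0.76240000, -0.06411429)
gyro term ω₀×Iω₀ = (-0.0432, -0.0006, -0.0078)
I·α + gyro = (-0.0700, 0.1900, -0.1200)
Δv = v₁−v₀ = (0.14800000, 0.11600000, -0.05200000)
m·(v₁−v₀)/dt = (3.7000, 2.9000, -1.3000)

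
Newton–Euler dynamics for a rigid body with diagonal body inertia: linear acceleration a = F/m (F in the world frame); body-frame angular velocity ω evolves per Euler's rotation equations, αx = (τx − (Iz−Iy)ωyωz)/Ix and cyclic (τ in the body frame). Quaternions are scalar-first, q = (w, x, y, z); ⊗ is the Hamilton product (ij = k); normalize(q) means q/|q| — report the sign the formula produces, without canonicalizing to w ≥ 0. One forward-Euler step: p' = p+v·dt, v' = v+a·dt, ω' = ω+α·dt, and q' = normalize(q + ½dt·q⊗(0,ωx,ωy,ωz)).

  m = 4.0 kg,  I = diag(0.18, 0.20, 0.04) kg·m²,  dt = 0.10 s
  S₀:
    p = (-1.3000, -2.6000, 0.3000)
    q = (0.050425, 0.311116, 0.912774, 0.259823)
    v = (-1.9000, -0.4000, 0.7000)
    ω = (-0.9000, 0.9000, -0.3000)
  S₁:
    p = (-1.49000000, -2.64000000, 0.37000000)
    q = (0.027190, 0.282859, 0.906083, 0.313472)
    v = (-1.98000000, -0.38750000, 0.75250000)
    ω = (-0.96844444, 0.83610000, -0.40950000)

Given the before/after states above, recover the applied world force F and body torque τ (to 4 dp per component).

v₁ − v₀ = (-0.08000000, 0.01250000, 0.05250000)
F = m·Δv/dt = (-3.2000, 0.5000, 2.1000)
Δω = ω₁−ω₀ = (-0.06844444, -0.06390000, -0.10950000)
gyro term ω₀×Iω₀ = (0.0432, 0.0378, -0.0162)
applied torque τ = (-0.0800, -0.0900, -0.0600)

F = (-3.2000, 0.5000, 2.1000)
τ = (-0.0800, -0.0900, -0.0600)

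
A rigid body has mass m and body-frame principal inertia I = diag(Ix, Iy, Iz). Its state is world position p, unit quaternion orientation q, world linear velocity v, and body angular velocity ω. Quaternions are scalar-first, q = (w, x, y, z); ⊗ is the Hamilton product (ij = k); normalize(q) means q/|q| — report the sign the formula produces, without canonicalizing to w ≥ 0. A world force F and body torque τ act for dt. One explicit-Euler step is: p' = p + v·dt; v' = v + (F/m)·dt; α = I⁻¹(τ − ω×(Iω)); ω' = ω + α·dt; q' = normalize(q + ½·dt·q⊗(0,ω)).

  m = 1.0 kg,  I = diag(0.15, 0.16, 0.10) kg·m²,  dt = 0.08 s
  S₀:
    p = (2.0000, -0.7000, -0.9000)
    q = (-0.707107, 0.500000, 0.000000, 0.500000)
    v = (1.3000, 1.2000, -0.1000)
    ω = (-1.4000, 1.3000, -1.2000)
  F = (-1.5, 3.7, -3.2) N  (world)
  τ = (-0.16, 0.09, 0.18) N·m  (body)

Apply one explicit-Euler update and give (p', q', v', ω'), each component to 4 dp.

p' = (2.1040, -0.6040, -0.9080)
q' = (-0.6525, 0.5115, -0.0406, 0.5577)
v' = (1.1800, 1.4960, -0.3560)
ω' = (-1.5353, 1.3030, -1.0414)

α = I⁻¹(τ − ω×Iω) = (-1.6907, 0.0375, 1.9820)
new body rate ω' = (-1.5353, 1.3030, -1.0414)
q⊗(0,ω) = (1.3000000, 0.3399498, -1.0192391, 1.4985284)
q' = normalize(q + ½dt·q⊗(0,ω)) = (-0.6525, 0.5115, -0.0406, 0.5577)
a = F/m = (-1.5000, 3.7000, -3.2000)
new position p' = (2.1040, -0.6040, -0.9080)
v' = v + a·dt = (1.1800, 1.4960, -0.3560)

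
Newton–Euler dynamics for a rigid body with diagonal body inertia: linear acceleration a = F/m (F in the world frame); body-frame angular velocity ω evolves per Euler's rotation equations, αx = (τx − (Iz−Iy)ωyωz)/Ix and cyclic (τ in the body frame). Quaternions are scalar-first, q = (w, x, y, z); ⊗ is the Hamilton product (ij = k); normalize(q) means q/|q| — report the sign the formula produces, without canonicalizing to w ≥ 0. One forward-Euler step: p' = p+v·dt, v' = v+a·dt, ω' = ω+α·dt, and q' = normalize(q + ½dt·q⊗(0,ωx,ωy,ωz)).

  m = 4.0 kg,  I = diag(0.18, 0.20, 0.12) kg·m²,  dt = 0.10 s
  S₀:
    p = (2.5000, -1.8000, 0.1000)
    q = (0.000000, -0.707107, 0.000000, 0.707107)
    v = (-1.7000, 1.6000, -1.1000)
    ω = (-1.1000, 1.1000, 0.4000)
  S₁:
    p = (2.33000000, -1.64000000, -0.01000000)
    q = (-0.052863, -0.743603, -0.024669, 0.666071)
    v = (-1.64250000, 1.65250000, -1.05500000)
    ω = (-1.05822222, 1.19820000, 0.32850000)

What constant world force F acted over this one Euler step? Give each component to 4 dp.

F = (2.3000, 2.1000, 1.8000)

v₁ − v₀ = (0.05750000, 0.05250000, 0.04500000)
m·(v₁−v₀)/dt = (2.3000, 2.1000, 1.8000)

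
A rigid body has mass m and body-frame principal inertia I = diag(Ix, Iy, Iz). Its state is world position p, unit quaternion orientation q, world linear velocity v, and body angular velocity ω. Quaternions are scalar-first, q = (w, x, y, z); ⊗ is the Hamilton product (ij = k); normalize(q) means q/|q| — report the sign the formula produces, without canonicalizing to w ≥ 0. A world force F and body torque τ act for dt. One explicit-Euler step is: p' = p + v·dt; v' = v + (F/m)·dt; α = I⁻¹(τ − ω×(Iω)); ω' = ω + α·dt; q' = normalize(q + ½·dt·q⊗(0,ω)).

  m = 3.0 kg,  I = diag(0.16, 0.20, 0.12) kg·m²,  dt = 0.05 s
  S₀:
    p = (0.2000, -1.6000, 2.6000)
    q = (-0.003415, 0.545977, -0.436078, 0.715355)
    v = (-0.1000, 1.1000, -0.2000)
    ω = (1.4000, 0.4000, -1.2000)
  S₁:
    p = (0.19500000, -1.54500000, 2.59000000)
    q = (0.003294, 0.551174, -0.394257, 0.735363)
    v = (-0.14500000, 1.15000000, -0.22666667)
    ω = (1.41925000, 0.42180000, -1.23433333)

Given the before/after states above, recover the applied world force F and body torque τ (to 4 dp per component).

Δω = ω₁−ω₀ = (0.01925000, 0.02180000, -0.03433333)
applied torque τ = (0.1000, 0.0200, -0.0600)
velocity change Δv = (-0.04500000, 0.05000000, -0.02666667)
m·(v₁−v₀)/dt = (-2.7000, 3.0000, -1.6000)

F = (-2.7000, 3.0000, -1.6000)
τ = (0.1000, 0.0200, -0.0600)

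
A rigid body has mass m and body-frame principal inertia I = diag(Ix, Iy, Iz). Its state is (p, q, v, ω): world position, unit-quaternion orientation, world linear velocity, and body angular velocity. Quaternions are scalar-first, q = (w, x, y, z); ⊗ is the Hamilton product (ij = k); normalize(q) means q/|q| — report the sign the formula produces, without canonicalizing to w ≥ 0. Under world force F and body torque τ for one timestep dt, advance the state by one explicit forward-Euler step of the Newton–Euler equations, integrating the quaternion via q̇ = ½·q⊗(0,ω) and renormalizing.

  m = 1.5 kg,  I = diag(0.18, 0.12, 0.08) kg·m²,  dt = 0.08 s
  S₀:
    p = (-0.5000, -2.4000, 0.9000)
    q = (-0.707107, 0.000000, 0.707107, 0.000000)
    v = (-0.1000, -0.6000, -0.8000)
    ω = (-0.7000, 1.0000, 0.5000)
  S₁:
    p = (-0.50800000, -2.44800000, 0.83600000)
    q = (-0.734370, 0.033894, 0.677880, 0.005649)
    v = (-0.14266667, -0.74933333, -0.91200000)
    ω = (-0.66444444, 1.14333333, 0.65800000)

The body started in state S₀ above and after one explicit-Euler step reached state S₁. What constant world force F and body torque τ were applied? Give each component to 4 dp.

F = (-0.8000, -2.8000, -2.1000)
τ = (0.0600, 0.1800, 0.2000)

v₁ − v₀ = (-0.04266667, -0.14933333, -0.11200000)
applied force F = (-0.8000, -2.8000, -2.1000)
rate change Δω = (0.03555556, 0.14333333, 0.15800000)
gyro term ω₀×Iω₀ = (-0.0200, -0.0350, 0.0420)
τ = I·(Δω/dt) + ω₀×(Iω₀) = (0.0600, 0.1800, 0.2000)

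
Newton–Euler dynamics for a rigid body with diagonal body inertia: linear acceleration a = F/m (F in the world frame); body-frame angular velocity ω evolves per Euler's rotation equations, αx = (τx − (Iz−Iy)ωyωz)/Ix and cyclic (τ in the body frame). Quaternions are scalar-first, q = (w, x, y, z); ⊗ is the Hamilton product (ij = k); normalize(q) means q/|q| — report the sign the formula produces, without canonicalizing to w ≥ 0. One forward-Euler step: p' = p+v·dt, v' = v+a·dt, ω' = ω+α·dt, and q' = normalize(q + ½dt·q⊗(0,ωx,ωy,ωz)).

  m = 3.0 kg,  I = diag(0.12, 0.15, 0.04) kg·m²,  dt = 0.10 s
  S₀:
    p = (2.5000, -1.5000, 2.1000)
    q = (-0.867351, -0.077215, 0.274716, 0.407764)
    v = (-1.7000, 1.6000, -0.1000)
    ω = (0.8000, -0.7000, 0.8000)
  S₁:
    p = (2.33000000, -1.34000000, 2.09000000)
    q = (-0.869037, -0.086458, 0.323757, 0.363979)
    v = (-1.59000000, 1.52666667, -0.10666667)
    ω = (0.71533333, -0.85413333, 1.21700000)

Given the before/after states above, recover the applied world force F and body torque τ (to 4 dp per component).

velocity change Δv = (0.11000000, -0.07333333, -0.00666667)
m·(v₁−v₀)/dt = (3.3000, -2.2000, -0.2000)
Δω = ω₁−ω₀ = (-0.08466667, -0.15413333, 0.41700000)
gyro term ω₀×Iω₀ = (0.0616, 0.0512, -0.0168)
I·α + gyro = (-0.0400, -0.1800, 0.1500)

F = (3.3000, -2.2000, -0.2000)
τ = (-0.0400, -0.1800, 0.1500)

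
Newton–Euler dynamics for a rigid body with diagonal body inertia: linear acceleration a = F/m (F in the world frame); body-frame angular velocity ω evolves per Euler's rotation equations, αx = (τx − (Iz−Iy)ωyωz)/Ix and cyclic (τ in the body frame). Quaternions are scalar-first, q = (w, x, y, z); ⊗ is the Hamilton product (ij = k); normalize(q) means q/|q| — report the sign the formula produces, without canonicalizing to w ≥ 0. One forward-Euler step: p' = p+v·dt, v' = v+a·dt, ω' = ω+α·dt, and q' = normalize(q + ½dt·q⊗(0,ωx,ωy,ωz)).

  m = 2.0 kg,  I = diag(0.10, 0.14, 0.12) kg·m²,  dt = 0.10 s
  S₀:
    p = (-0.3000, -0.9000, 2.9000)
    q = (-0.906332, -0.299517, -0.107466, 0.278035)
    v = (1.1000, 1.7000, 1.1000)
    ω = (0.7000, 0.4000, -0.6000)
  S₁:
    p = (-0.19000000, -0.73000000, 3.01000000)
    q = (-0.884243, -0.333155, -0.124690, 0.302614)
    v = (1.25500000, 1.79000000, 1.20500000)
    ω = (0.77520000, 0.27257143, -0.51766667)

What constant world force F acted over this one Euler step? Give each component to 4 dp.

velocity change Δv = (0.15500000, 0.09000000, 0.10500000)
applied force F = (3.1000, 1.8000, 2.1000)

F = (3.1000, 1.8000, 2.1000)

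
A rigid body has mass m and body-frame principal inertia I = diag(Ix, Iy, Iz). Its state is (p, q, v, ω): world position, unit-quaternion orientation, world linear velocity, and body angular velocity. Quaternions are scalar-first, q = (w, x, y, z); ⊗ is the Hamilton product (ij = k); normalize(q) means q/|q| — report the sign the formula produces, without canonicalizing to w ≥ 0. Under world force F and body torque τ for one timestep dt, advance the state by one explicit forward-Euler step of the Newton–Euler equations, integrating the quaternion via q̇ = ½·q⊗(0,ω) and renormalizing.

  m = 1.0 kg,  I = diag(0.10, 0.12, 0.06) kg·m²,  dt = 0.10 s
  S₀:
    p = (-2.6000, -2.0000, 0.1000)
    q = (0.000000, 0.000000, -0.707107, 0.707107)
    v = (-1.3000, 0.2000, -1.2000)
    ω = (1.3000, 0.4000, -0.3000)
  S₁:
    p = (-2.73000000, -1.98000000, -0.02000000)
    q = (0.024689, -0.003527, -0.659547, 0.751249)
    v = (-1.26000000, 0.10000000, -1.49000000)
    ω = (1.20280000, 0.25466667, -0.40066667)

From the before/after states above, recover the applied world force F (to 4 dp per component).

Δv = v₁−v₀ = (0.04000000, -0.10000000, -0.29000000)
m·(v₁−v₀)/dt = (0.4000, -1.0000, -2.9000)

F = (0.4000, -1.0000, -2.9000)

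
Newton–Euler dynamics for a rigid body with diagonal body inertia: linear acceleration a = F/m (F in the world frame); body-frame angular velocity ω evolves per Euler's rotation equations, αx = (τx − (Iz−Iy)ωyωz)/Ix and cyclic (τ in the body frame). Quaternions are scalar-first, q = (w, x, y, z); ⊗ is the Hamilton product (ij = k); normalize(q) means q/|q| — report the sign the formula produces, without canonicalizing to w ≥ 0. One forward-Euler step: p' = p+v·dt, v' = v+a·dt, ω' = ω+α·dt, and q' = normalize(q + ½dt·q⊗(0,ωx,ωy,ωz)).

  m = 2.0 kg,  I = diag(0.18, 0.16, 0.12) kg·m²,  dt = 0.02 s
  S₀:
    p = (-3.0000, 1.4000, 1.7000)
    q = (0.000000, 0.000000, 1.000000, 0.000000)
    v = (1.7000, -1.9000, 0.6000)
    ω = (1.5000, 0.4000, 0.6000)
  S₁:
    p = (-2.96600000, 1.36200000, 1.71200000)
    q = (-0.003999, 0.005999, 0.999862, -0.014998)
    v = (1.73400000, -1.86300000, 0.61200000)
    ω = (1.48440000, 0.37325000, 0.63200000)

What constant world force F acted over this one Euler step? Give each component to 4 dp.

F = (3.4000, 3.7000, 1.2000)

Δv = v₁−v₀ = (0.03400000, 0.03700000, 0.01200000)
m·(v₁−v₀)/dt = (3.4000, 3.7000, 1.2000)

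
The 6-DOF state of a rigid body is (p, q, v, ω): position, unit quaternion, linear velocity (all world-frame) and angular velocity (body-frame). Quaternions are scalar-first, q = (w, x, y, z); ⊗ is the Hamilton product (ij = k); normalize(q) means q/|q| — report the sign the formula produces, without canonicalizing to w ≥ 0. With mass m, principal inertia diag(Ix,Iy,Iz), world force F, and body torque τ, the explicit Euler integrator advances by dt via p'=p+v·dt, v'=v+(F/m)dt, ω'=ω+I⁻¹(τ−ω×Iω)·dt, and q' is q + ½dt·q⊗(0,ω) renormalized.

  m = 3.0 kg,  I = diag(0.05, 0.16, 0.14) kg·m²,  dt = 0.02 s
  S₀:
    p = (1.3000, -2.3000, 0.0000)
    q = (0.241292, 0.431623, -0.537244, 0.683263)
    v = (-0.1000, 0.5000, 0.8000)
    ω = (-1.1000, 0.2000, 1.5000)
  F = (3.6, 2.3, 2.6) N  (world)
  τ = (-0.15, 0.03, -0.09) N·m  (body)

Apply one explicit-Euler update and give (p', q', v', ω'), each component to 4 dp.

(τ − ω×Iω)/I = (-2.8800, -0.7406, -0.4700)
new body rate ω' = (-1.1576, 0.1852, 1.4906)
Hamilton product q⊗(0,ω) = (-0.4426604, -1.2079398, -1.3507654, -0.1427058)
q + ½dt·q⊗(0,ω), renormalized = (0.2368, 0.4195, -0.5507, 0.6817)
a = (1.2000, 0.7667, 0.8667)
new position p' = (1.2980, -2.2900, 0.0160)
new velocity v' = (-0.0760, 0.5153, 0.8173)

p' = (1.2980, -2.2900, 0.0160)
q' = (0.2368, 0.4195, -0.5507, 0.6817)
v' = (-0.0760, 0.5153, 0.8173)
ω' = (-1.1576, 0.1852, 1.4906)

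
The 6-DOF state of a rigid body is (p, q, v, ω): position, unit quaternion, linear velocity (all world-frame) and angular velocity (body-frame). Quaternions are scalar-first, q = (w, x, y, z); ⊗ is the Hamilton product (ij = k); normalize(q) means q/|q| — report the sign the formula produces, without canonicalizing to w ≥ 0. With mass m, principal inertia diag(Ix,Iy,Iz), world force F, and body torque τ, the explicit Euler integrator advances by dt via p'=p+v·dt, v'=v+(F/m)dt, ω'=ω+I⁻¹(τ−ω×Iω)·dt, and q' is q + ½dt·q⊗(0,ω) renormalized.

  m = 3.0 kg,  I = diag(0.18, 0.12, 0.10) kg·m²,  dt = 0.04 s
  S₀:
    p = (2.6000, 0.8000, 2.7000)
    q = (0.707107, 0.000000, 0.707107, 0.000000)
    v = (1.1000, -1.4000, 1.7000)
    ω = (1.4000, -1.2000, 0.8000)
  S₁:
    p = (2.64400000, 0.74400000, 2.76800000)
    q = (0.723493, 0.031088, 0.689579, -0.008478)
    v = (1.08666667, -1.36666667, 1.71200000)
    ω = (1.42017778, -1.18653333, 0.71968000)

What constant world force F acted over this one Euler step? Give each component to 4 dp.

F = (-1.0000, 2.5000, 0.9000)

velocity change Δv = (-0.01333333, 0.03333333, 0.01200000)
F = m·Δv/dt = (-1.0000, 2.5000, 0.9000)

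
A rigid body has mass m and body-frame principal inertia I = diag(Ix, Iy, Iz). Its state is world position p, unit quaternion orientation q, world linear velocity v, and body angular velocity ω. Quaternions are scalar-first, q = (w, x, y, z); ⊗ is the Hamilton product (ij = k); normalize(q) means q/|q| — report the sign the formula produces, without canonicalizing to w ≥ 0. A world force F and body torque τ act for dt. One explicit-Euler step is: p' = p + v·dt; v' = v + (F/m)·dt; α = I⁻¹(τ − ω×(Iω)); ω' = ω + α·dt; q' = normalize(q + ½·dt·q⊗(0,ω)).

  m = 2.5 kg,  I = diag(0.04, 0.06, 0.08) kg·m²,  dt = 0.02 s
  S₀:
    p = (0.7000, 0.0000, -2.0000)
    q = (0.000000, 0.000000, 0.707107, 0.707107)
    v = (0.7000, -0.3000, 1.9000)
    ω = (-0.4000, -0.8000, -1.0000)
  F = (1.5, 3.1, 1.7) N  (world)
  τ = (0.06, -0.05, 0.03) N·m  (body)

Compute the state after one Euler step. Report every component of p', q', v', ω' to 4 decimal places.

linear accel F/m = (0.6000, 1.2400, 0.6800)
p' = p + v·dt = (0.7140, -0.0060, -1.9620)
v + (F/m)dt = (0.7120, -0.2752, 1.9136)
α = I⁻¹(τ − ω×Iω) = (1.1000, -0.5667, 0.2950)
new body rate ω' = (-0.3780, -0.8113, -0.9941)
2q̇ = q⊗(0,ω) = (1.2727926, -0.1414214, -0.2828428, 0.2828428)
q' = normalize(q + ½dt·q⊗(0,ω)) = (0.0127, -0.0014, 0.7042, 0.7099)

p' = (0.7140, -0.0060, -1.9620)
q' = (0.0127, -0.0014, 0.7042, 0.7099)
v' = (0.7120, -0.2752, 1.9136)
ω' = (-0.3780, -0.8113, -0.9941)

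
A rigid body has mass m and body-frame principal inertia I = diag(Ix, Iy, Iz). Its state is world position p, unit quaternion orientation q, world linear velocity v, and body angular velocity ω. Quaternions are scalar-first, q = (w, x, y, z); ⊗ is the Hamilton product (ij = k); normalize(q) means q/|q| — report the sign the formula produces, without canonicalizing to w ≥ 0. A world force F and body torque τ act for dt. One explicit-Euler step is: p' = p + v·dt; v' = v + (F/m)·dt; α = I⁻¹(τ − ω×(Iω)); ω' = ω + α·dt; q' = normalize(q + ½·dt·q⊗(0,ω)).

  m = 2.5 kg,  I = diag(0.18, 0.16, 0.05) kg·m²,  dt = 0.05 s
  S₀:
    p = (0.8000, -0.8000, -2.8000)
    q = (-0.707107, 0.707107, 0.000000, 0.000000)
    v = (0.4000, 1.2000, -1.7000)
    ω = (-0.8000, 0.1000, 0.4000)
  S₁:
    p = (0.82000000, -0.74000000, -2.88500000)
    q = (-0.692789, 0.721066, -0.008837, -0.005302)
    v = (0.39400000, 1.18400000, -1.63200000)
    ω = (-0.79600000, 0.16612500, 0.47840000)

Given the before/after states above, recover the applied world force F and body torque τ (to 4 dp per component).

velocity change Δv = (-0.00600000, -0.01600000, 0.06800000)
F = m·Δv/dt = (-0.3000, -0.8000, 3.4000)
ω₁ − ω₀ = (0.00400000, 0.06612500, 0.07840000)
gyro term ω₀×Iω₀ = (-0.0044, -0.0416, 0.0016)
I·α + gyro = (0.0100, 0.1700, 0.0800)

F = (-0.3000, -0.8000, 3.4000)
τ = (0.0100, 0.1700, 0.0800)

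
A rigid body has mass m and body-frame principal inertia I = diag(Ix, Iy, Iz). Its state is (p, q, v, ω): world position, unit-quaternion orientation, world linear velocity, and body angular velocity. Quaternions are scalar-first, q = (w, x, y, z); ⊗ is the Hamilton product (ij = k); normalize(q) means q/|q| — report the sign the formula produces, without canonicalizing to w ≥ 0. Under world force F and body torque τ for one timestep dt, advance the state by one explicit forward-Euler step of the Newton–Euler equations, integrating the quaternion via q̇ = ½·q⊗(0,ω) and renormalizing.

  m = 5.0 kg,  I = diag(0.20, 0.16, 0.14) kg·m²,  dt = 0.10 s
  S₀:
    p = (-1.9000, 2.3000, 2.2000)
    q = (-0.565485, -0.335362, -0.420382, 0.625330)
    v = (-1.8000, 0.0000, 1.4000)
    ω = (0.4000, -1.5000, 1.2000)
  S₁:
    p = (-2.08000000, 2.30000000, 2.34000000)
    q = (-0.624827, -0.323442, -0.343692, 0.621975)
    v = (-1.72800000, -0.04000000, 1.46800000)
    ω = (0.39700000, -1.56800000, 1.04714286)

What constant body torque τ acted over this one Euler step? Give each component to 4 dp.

τ = (0.0300, -0.0800, -0.1900)

rate change Δω = (-0.00300000, -0.06800000, -0.15285714)
gyro term ω₀×Iω₀ = (0.0360, 0.0288, 0.0240)
I·α + gyro = (0.0300, -0.0800, -0.1900)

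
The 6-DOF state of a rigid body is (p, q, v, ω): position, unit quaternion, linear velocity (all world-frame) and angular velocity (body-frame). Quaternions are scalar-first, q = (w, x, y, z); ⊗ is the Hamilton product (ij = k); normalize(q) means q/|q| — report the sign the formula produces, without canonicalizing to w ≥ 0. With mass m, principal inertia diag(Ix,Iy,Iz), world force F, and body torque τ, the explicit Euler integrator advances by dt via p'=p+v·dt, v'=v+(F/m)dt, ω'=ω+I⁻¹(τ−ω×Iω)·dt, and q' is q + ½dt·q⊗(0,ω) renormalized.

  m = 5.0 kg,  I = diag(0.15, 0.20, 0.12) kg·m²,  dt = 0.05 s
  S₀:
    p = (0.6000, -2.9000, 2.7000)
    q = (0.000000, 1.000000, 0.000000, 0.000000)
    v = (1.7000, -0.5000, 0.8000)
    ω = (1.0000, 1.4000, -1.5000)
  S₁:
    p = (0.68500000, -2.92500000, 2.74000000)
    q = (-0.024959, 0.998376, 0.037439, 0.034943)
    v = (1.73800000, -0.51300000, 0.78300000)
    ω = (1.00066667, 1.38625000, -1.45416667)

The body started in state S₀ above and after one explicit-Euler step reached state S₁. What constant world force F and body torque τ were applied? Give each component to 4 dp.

ω₁ − ω₀ = (0.00066667, -0.01375000, 0.04583333)
precession coupling = (0.1680, -0.0450, 0.0700)
τ = I·(Δω/dt) + ω₀×(Iω₀) = (0.1700, -0.1000, 0.1800)
v₁ − v₀ = (0.03800000, -0.01300000, -0.01700000)
m·(v₁−v₀)/dt = (3.8000, -1.3000, -1.7000)

F = (3.8000, -1.3000, -1.7000)
τ = (0.1700, -0.1000, 0.1800)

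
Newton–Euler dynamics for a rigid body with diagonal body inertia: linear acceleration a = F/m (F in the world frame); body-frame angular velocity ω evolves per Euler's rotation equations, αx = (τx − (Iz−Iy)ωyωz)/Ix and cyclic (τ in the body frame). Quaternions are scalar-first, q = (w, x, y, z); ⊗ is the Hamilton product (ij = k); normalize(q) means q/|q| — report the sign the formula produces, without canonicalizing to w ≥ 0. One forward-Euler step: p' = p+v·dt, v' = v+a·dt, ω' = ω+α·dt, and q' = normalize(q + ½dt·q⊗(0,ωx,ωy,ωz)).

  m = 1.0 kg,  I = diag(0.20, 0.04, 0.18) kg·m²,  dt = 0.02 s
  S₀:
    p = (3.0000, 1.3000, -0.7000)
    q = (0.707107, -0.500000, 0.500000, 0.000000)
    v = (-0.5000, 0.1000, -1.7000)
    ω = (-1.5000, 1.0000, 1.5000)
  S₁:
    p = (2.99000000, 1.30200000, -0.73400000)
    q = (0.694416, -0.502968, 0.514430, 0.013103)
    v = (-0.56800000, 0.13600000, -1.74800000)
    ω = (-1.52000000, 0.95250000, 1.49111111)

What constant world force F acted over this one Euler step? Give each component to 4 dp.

F = (-3.4000, 1.8000, -2.4000)

v₁ − v₀ = (-0.06800000, 0.03600000, -0.04800000)
F = m·Δv/dt = (-3.4000, 1.8000, -2.4000)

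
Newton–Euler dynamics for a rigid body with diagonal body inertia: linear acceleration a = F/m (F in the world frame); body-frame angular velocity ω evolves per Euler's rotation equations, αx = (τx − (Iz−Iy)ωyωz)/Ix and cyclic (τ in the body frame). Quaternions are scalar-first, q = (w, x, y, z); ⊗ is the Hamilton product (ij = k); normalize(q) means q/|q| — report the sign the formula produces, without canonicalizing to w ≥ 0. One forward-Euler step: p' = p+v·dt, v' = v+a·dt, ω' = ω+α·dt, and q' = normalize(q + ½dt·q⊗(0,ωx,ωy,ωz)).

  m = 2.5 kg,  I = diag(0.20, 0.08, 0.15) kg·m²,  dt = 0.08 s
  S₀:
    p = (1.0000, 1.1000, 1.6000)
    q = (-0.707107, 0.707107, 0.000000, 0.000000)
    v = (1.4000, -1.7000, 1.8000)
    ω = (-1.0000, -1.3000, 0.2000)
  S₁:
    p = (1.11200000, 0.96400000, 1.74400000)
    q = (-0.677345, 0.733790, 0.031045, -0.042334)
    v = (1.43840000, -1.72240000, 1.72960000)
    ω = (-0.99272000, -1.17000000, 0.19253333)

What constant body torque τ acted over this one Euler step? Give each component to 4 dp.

τ = (0.0000, 0.1200, -0.1700)

ω₁ − ω₀ = (0.00728000, 0.13000000, -0.00746667)
I·α + gyro = (0.0000, 0.1200, -0.1700)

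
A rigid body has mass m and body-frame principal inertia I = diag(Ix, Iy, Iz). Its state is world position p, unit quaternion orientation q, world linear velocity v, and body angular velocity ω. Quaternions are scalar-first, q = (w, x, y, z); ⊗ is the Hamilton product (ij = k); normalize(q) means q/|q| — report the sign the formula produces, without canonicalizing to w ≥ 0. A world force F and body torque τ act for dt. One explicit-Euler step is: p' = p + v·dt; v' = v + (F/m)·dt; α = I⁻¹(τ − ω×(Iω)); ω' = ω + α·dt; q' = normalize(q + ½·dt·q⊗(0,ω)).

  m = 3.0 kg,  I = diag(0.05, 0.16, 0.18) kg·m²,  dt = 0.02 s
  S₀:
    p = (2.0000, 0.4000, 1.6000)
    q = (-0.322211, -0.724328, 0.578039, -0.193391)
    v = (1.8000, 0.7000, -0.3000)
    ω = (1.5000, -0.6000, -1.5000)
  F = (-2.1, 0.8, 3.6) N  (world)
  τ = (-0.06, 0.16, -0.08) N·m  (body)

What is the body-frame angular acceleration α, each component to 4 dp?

gyro term ω×Iω = (0.0180, 0.2925, -0.0990)
α = I⁻¹(τ − ω×Iω) = (-1.5600, -0.8281, 0.1056)

α = (-1.5600, -0.8281, 0.1056)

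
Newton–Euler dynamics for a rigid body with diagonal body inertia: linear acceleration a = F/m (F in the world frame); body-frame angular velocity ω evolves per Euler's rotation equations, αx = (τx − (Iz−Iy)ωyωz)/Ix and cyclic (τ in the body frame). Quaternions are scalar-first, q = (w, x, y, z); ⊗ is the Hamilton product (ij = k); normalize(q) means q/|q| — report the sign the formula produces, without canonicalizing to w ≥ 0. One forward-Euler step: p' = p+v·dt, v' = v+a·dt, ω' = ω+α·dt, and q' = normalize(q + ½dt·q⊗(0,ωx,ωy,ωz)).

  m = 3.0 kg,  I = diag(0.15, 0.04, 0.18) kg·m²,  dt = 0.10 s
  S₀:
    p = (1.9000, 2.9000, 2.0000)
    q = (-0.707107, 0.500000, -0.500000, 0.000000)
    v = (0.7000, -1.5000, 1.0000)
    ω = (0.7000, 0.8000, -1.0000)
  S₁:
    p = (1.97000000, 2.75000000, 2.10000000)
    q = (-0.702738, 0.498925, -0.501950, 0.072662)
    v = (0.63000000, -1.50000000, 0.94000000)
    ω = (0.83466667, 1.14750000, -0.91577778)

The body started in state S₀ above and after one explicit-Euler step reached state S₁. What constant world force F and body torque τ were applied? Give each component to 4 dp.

F = (-2.1000, 0.0000, -1.8000)
τ = (0.0900, 0.1600, 0.0900)

Δω = ω₁−ω₀ = (0.13466667, 0.34750000, 0.08422222)
precession coupling = (-0.1120, 0.0210, -0.0616)
applied torque τ = (0.0900, 0.1600, 0.0900)
v₁ − v₀ = (-0.07000000, 0.00000000, -0.06000000)
F = m·Δv/dt = (-2.1000, 0.0000, -1.8000)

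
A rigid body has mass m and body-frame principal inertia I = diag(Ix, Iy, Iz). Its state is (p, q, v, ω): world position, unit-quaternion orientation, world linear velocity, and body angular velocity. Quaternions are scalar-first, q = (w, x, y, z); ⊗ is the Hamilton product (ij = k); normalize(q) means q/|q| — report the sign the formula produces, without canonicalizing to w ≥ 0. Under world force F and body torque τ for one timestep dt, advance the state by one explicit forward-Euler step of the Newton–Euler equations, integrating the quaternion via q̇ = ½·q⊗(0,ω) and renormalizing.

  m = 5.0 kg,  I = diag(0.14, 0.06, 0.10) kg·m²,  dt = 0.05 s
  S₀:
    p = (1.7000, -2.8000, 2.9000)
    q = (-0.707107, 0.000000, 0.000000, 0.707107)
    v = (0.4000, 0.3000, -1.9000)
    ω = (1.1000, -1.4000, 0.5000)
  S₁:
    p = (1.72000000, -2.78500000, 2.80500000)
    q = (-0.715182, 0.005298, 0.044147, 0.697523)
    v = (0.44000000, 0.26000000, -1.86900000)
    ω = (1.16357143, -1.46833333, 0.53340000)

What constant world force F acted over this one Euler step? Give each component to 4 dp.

Δv = v₁−v₀ = (0.04000000, -0.04000000, 0.03100000)
F = m·Δv/dt = (4.0000, -4.0000, 3.1000)

F = (4.0000, -4.0000, 3.1000)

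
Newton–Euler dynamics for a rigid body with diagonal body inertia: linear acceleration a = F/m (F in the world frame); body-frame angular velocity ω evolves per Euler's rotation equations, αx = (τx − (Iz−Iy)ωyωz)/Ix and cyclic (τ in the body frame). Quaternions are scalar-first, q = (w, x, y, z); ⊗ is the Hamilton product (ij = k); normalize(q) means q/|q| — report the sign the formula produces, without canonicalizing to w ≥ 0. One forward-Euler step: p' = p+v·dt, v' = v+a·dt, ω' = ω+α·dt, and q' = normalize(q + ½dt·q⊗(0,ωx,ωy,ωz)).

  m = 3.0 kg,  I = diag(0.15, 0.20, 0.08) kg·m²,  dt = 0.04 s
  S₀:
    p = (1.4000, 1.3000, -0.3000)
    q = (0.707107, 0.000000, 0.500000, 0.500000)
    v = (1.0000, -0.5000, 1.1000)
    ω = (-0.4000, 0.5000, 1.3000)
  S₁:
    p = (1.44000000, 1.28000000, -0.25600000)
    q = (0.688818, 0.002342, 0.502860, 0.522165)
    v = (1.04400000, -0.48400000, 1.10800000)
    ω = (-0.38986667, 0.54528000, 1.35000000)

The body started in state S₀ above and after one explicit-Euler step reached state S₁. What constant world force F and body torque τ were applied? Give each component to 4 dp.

F = (3.3000, 1.2000, 0.6000)
τ = (-0.0400, 0.1900, 0.0900)

v₁ − v₀ = (0.04400000, 0.01600000, 0.00800000)
applied force F = (3.3000, 1.2000, 0.6000)
Δω = ω₁−ω₀ = (0.01013333, 0.04528000, 0.05000000)
applied torque τ = (-0.0400, 0.1900, 0.0900)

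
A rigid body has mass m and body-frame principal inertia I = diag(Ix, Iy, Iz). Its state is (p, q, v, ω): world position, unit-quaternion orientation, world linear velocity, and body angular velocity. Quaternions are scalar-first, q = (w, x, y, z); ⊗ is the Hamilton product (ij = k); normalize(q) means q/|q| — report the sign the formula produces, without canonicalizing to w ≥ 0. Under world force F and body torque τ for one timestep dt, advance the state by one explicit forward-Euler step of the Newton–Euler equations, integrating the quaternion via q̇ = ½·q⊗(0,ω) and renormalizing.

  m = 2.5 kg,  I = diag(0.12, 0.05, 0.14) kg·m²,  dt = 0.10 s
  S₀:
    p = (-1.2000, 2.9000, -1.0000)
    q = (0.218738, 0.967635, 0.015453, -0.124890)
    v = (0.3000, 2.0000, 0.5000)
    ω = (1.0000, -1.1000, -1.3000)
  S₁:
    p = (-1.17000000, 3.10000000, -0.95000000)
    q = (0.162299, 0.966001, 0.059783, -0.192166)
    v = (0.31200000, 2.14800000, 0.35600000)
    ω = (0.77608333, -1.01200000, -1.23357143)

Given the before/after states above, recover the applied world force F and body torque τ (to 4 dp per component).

v₁ − v₀ = (0.01200000, 0.14800000, -0.14400000)
m·(v₁−v₀)/dt = (0.3000, 3.7000, -3.6000)
rate change Δω = (-0.22391667, 0.08800000, 0.06642857)
precession coupling = (0.1287, 0.0260, 0.0770)
τ = I·(Δω/dt) + ω₀×(Iω₀) = (-0.1400, 0.0700, 0.1700)

F = (0.3000, 3.7000, -3.6000)
τ = (-0.1400, 0.0700, 0.1700)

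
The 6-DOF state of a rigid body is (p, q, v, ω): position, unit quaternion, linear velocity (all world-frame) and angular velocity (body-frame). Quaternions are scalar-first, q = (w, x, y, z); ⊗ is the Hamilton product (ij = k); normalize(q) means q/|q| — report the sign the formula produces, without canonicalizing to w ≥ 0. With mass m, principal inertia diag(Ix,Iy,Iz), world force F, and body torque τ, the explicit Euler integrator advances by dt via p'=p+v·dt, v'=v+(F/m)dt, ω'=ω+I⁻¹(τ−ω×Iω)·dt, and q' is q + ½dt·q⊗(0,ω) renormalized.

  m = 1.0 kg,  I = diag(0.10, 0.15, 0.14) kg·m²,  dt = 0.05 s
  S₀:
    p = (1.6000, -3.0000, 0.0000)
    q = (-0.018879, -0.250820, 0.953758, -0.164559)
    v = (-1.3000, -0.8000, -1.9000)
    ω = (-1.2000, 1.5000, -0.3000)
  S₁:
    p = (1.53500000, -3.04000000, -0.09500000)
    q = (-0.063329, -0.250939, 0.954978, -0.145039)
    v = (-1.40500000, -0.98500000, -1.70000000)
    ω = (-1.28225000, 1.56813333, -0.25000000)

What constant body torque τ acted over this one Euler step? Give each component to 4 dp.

τ = (-0.1600, 0.1900, 0.0500)

Δω = ω₁−ω₀ = (-0.08225000, 0.06813333, 0.05000000)
ω₀×(Iω₀) = (0.0045, -0.0144, -0.0900)
I·α + gyro = (-0.1600, 0.1900, 0.0500)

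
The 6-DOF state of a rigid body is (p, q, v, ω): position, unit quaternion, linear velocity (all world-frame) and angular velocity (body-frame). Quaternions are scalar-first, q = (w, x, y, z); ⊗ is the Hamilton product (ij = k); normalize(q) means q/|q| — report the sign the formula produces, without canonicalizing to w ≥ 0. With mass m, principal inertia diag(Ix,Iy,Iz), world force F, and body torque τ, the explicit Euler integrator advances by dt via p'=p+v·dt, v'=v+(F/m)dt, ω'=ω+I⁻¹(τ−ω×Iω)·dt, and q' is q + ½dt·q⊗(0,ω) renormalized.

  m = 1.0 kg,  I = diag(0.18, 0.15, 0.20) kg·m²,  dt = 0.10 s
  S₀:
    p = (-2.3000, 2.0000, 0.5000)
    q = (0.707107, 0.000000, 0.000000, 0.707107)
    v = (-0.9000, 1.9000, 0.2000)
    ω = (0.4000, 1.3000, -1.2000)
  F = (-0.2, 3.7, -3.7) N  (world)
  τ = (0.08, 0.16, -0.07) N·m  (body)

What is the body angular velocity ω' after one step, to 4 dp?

ω' = (0.4878, 1.4003, -1.2272)

precession coupling ω×(Iω) = (-0.0780, 0.0096, -0.0156)
(τ − ω×Iω)/I = (0.8778, 1.0027, -0.2720)
ω + α·dt = (0.4878, 1.4003, -1.2272)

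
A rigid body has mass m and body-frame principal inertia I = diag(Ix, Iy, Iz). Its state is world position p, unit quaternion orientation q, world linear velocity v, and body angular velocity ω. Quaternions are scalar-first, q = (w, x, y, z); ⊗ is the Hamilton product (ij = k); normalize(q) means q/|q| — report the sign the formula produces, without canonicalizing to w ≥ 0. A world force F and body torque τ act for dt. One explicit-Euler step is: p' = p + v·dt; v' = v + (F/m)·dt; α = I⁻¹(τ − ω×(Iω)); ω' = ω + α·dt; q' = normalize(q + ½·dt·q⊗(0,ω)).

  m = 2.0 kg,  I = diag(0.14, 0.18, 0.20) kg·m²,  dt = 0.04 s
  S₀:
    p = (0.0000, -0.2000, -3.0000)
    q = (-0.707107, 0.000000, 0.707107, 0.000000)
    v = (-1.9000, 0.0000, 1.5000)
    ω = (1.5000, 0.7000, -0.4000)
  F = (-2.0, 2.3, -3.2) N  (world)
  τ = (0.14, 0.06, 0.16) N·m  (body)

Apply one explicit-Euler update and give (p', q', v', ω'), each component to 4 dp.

precession coupling ω×(Iω) = (-0.0056, 0.0360, 0.0420)
angular accel α = (1.0400, 0.1333, 0.5900)
ω + α·dt = (1.5416, 0.7053, -0.3764)
Hamilton product q⊗(0,ω) = (-0.4949749, -1.3435033, -0.4949749, -0.7778177)
q + ½dt·q⊗(0,ω), renormalized = (-0.7166, -0.0269, 0.6968, -0.0155)
a = (-1.0000, 1.1500, -1.6000)
p + v·dt = (-0.0760, -0.2000, -2.9400)
v + (F/m)dt = (-1.9400, 0.0460, 1.4360)

p' = (-0.0760, -0.2000, -2.9400)
q' = (-0.7166, -0.0269, 0.6968, -0.0155)
v' = (-1.9400, 0.0460, 1.4360)
ω' = (1.5416, 0.7053, -0.3764)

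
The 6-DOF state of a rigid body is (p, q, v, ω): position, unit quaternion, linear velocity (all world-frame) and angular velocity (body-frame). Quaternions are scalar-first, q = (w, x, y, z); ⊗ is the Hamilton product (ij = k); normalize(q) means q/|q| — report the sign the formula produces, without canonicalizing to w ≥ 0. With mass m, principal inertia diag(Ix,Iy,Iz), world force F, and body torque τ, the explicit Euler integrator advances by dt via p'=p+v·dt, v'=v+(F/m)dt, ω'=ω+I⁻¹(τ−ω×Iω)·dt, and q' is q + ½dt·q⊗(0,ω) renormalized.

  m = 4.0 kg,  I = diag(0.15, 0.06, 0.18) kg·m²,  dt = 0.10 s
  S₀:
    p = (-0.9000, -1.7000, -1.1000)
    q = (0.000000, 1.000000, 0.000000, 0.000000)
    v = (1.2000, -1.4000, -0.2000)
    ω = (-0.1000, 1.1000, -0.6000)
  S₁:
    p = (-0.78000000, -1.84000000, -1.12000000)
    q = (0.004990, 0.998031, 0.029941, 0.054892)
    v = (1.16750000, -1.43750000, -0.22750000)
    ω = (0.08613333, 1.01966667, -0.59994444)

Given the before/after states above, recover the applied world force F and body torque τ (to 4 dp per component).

F = (-1.3000, -1.5000, -1.1000)
τ = (0.2000, -0.0500, 0.0100)

Δv = v₁−v₀ = (-0.03250000, -0.03750000, -0.02750000)
applied force F = (-1.3000, -1.5000, -1.1000)
Δω = ω₁−ω₀ = (0.18613333, -0.08033333, 0.00005556)
precession coupling = (-0.0792, -0.0018, 0.0099)
applied torque τ = (0.2000, -0.0500, 0.0100)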